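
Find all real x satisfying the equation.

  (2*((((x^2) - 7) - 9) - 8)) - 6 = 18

Step 1. [(2*((((x^2) - 7) - 9) - 8)) - 6 = 18] -6 is outermost — add 6 both sides. So sub: 2*((((x^2) - 7) - 9) - 8) = 24.
Step 2. [2*((((x^2) - 7) - 9) - 8) = 24] LHS = 2·(…); ÷2 both sides ⇒ div: (((x^2) - 7) - 9) - 8 = 12.
Step 3. [(((x^2) - 7) - 9) - 8 = 12] the outer -8 inverts by adding 8. So sub: ((x^2) - 7) - 9 = 20.
Step 4. [((x^2) - 7) - 9 = 20] the outer -9 inverts by adding 9. So sub: (x^2) - 7 = 29.
Step 5. [(x^2) - 7 = 29] the outer -7 inverts by adding 7. So sub: x^2 = 36.
Step 6. [x^2 = 36] 36 ≥ 0, LHS is (·)² — take ±√, so sqrt: x = 6 or -6.

Answer: x ∈ {-6, 6}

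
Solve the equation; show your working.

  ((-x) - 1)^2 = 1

Step 1. [((-x) - 1)^2 = 1] LHS squared, RHS 1 ≥ 0: apply √ (±), so sqrt: (-x) - 1 = 1 or -1.
Step 2. [(-x) - 1 = 1 or -1] peel the -1: add 1 from each side, so sub: -x = 2 or 0.
Step 3. [-x = 2 or 0] leading − — multiply by −1. So neg: x = -2 or 0.

Answer: x ∈ {-2, 0}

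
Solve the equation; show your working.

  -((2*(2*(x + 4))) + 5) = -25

Step 1. [-((2*(2*(x + 4))) + 5) = -25] LHS negated; negate both sides ⇒ neg: (2*(2*(x + 4))) + 5 = 25.
Step 2. [(2*(2*(x + 4))) + 5 = 25] the outer +5 inverts by subtracting 5 ⇒ sub: 2*(2*(x + 4)) = 20.
Step 3. [2*(2*(x + 4)) = 20] 2·(inner) — divide through by 2, so div: 2*(x + 4) = 10.
Step 4. [2*(x + 4) = 10] divide by the outer 2. So div: x + 4 = 5.
Step 5. [x + 4 = 5] the outer +4 inverts by subtracting 4, so sub: x = 1.

Answer: x ∈ {1}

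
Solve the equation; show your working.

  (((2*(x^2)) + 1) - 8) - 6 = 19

Step 1. [(((2*(x^2)) + 1) - 8) - 6 = 19] the outer -6 inverts by adding 6 ⇒ sub: ((2*(x^2)) + 1) - 8 = 25.
Step 2. [((2*(x^2)) + 1) - 8 = 25] 8 comes off first (add 8) ⇒ sub: (2*(x^2)) + 1 = 33.
Step 3. [(2*(x^2)) + 1 = 33] peel the +1: subtract 1 from each side ⇒ sub: 2*(x^2) = 32.
Step 4. [2*(x^2) = 32] 2 out front; divide by 2 ⇒ div: x^2 = 16.
Step 5. [x^2 = 16] √ both sides: 16 ≥ 0 gives two branches, so sqrt: x = 4 or -4.

Answer: x ∈ {-4, 4}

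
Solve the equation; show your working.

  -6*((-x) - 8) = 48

Step 1. [-6*((-x) - 8) = 48] -6 out front; divide by -6. So div: (-x) - 8 = -8.
Step 2. [(-x) - 8 = -8] the outer -8 inverts by adding 8 ⇒ sub: -x = 0.
Step 3. [-x = 0] leading − — multiply by −1 ⇒ neg: x = 0.

Answer: x ∈ {0}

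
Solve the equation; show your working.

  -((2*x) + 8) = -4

Step 1. [-((2*x) + 8) = -4] flip signs both sides ⇒ neg: (2*x) + 8 = 4.
Step 2. [(2*x) + 8 = 4] 2 divides every term; factor it out ⇒ factor: x + 4 = 2.
Step 3. [x + 4 = 2] 4 comes off first (subtract 4), so sub: x = -2.

Answer: x ∈ {-2}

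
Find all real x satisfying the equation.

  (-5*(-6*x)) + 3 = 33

Step 1. [(-5*(-6*x)) + 3 = 33] subtract 3: x sits inside (… + 3). So sub: -5*(-6*x) = 30.
Step 2. [-5*(-6*x) = 30] LHS = -5·(…); ÷-5 both sides ⇒ div: -6*x = -6.
Step 3. [-6*x = -6] leading coefficient -6: divide by -6 ⇒ div: x = 1.

Answer: x ∈ {1}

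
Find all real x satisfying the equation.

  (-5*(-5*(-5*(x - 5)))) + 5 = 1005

Step 1. [(-5*(-5*(-5*(x - 5)))) + 5 = 1005] -5 | LHS and -5 | 1005: pull -5 out ⇒ factor: (-5*(-5*(x - 5))) - 1 = -201.
Step 2. [(-5*(-5*(x - 5))) - 1 = -201] the outer -1 inverts by adding 1 ⇒ sub: -5*(-5*(x - 5)) = -200.
Step 3. [-5*(-5*(x - 5)) = -200] divide by the outer -5 ⇒ div: -5*(x - 5) = 40.
Step 4. [-5*(x - 5) = 40] -5·(inner) — divide through by -5. So div: x - 5 = -8.
Step 5. [x - 5 = -8] the outer -5 inverts by adding 5. So sub: x = -3.

Answer: x ∈ {-3}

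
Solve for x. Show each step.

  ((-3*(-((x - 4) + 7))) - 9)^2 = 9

Step 1. [((-3*(-((x - 4) + 7))) - 9)^2 = 9] √ both sides: 9 ≥ 0 gives two branches, so sqrt: (-3*(-((x - 4) + 7))) - 9 = 3 or -3.
Step 2. [(-3*(-((x - 4) + 7))) - 9 = 3 or -3] -3 divides every term; factor it out ⇒ factor: (-((x - 4) + 7)) + 3 = -1 or 1.
Step 3. [(-((x - 4) + 7)) + 3 = -1 or 1] +3 is outermost — subtract 3 both sides ⇒ sub: -((x - 4) + 7) = -4 or -2.
Step 4. [-((x - 4) + 7) = -4 or -2] flip signs both sides. So neg: (x - 4) + 7 = 4 or 2.
Step 5. [(x - 4) + 7 = 4 or 2] 7 comes off first (subtract 7), so sub: x - 4 = -3 or -5.
Step 6. [x - 4 = -3 or -5] 4 comes off first (add 4). So sub: x = 1 or -1.

Answer: x ∈ {-1, 1}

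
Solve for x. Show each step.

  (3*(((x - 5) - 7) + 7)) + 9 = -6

Step 1. [(3*(((x - 5) - 7) + 7)) + 9 = -6] 3 divides every term; factor it out. So factor: (((x - 5) - 7) + 7) + 3 = -2.
Step 2. [(((x - 5) - 7) + 7) + 3 = -2] 3 comes off first (subtract 3), so sub: ((x - 5) - 7) + 7 = -5.
Step 3. [((x - 5) - 7) + 7 = -5] 7 comes off first (subtract 7). So sub: (x - 5) - 7 = -12.
Step 4. [(x - 5) - 7 = -12] peel the -7: add 7 from each side. So sub: x - 5 = -5.
Step 5. [x - 5 = -5] 5 comes off first (add 5), so sub: x = 0.

Answer: x ∈ {0}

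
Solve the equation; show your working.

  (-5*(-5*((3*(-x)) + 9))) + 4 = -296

Step 1. [(-5*(-5*((3*(-x)) + 9))) + 4 = -296] 4 comes off first (subtract 4), so sub: -5*(-5*((3*(-x)) + 9)) = -300.
Step 2. [-5*(-5*((3*(-x)) + 9)) = -300] -5 out front; divide by -5 ⇒ div: -5*((3*(-x)) + 9) = 60.
Step 3. [-5*((3*(-x)) + 9) = 60] divide by the outer -5. So div: (3*(-x)) + 9 = -12.
Step 4. [(3*(-x)) + 9 = -12] 3 divides every term; factor it out ⇒ factor: (-x) + 3 = -4.
Step 5. [(-x) + 3 = -4] +3 is outermost — subtract 3 both sides, so sub: -x = -7.
Step 6. [-x = -7] flip signs both sides. So neg: x = 7.

Answer: x ∈ {7}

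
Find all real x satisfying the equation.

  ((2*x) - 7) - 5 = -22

Step 1. [((2*x) - 7) - 5 = -22] add 5: x sits inside (… - 5). So sub: (2*x) - 7 = -17.
Step 2. [(2*x) - 7 = -17] -7 is outermost — add 7 both sides, so sub: 2*x = -10.
Step 3. [2*x = -10] 2·(inner) — divide through by 2 ⇒ div: x = -5.

Answer: x ∈ {-5}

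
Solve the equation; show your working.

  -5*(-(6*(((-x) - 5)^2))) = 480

Step 1. [-5*(-(6*(((-x) - 5)^2))) = 480] divide by the outer -5, so div: -(6*(((-x) - 5)^2)) = -96.
Step 2. [-(6*(((-x) - 5)^2)) = -96] flip signs both sides ⇒ neg: 6*(((-x) - 5)^2) = 96.
Step 3. [6*(((-x) - 5)^2) = 96] LHS = 6·(…); ÷6 both sides ⇒ div: ((-x) - 5)^2 = 16.
Step 4. [((-x) - 5)^2 = 16] 16 ≥ 0, LHS is (·)² — take ±√. So sqrt: (-x) - 5 = 4 or -4.
Step 5. [(-x) - 5 = 4 or -4] -5 is outermost — add 5 both sides. So sub: -x = 9 or 1.
Step 6. [-x = 9 or 1] LHS negated; negate both sides. So neg: x = -9 or -1.

Answer: x ∈ {-9, -1}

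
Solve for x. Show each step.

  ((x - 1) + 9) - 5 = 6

Step 1. [((x - 1) + 9) - 5 = 6] -5 is outermost — add 5 both sides. So sub: (x - 1) + 9 = 11.
Step 2. [(x - 1) + 9 = 11] peel the +9: subtract 9 from each side. So sub: x - 1 = 2.
Step 3. [x - 1 = 2] peel the -1: add 1 from each side ⇒ sub: x = 3.

Answer: x ∈ {3}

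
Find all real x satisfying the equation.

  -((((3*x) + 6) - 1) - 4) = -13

Step 1. [-((((3*x) + 6) - 1) - 4) = -13] LHS negated; negate both sides ⇒ neg: (((3*x) + 6) - 1) - 4 = 13.
Step 2. [(((3*x) + 6) - 1) - 4 = 13] 4 comes off first (add 4) ⇒ sub: ((3*x) + 6) - 1 = 17.
Step 3. [((3*x) + 6) - 1 = 17] the outer -1 inverts by adding 1. So sub: (3*x) + 6 = 18.
Step 4. [(3*x) + 6 = 18] subtract 6: x sits inside (… + 6) ⇒ sub: 3*x = 12.
Step 5. [3*x = 12] 3 out front; divide by 3, so div: x = 4.

Answer: x ∈ {4}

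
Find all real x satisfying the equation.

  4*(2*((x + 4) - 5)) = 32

Step 1. [4*(2*((x + 4) - 5)) = 32] 4 out front; divide by 4. So div: 2*((x + 4) - 5) = 8.
Step 2. [2*((x + 4) - 5) = 8] leading coefficient 2: divide by 2. So div: (x + 4) - 5 = 4.
Step 3. [(x + 4) - 5 = 4] the outer -5 inverts by adding 5 ⇒ sub: x + 4 = 9.
Step 4. [x + 4 = 9] the outer +4 inverts by subtracting 4, so sub: x = 5.

Answer: x ∈ {5}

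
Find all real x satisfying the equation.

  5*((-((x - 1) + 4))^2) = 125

Step 1. [5*((-((x - 1) + 4))^2) = 125] 5 out front; divide by 5, so div: (-((x - 1) + 4))^2 = 25.
Step 2. [(-((x - 1) + 4))^2 = 25] LHS squared, RHS 25 ≥ 0: apply √ (±) ⇒ sqrt: -((x - 1) + 4) = 5 or -5.
Step 3. [-((x - 1) + 4) = 5 or -5] leading − — multiply by −1, so neg: (x - 1) + 4 = -5 or 5.
Step 4. [(x - 1) + 4 = -5 or 5] peel the +4: subtract 4 from each side, so sub: x - 1 = -9 or 1.
Step 5. [x - 1 = -9 or 1] add 1: x sits inside (… - 1). So sub: x = -8 or 2.

Answer: x ∈ {-8, 2}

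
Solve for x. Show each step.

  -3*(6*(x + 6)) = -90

Step 1. [-3*(6*(x + 6)) = -90] -3·(inner) — divide through by -3. So div: 6*(x + 6) = 30.
Step 2. [6*(x + 6) = 30] 6 out front; divide by 6. So div: x + 6 = 5.
Step 3. [x + 6 = 5] the outer +6 inverts by subtracting 6, so sub: x = -1.

Answer: x ∈ {-1}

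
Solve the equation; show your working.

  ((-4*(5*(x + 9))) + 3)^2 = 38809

Step 1. [((-4*(5*(x + 9))) + 3)^2 = 38809] √ both sides: 38809 ≥ 0 gives two branches. So sqrt: (-4*(5*(x + 9))) + 3 = 197 or -197.
Step 2. [(-4*(5*(x + 9))) + 3 = 197 or -197] subtract 3: x sits inside (… + 3), so sub: -4*(5*(x + 9)) = 194 or -200.
Step 3. [-4*(5*(x + 9)) = 194 or -200] -4·(inner) — divide through by -4, so div: 5*(x + 9) = -97/2 or 50.
Step 4. [5*(x + 9) = -97/2 or 50] 5·(inner) — divide through by 5 ⇒ div: x + 9 = -97/10 or 10.
Step 5. [x + 9 = -97/10 or 10] peel the +9: subtract 9 from each side, so sub: x = -187/10 or 1.

Answer: x ∈ {-187/10, 1}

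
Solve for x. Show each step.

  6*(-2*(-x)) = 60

Step 1. [6*(-2*(-x)) = 60] 6 out front; divide by 6. So div: -2*(-x) = 10.
Step 2. [-2*(-x) = 10] leading coefficient -2: divide by -2, so div: -x = -5.
Step 3. [-x = -5] LHS negated; negate both sides. So neg: x = 5.

Answer: x ∈ {5}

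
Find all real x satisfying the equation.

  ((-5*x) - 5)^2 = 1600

Step 1. [((-5*x) - 5)^2 = 1600] 1600 ≥ 0, LHS is (·)² — take ±√ ⇒ sqrt: (-5*x) - 5 = 40 or -40.
Step 2. [(-5*x) - 5 = 40 or -40] 5 comes off first (add 5), so sub: -5*x = 45 or -35.
Step 3. [-5*x = 45 or -35] leading coefficient -5: divide by -5 ⇒ div: x = -9 or 7.

Answer: x ∈ {-9, 7}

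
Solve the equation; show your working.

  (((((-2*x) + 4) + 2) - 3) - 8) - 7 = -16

Step 1. [(((((-2*x) + 4) + 2) - 3) - 8) - 7 = -16] the outer -7 inverts by adding 7. So sub: ((((-2*x) + 4) + 2) - 3) - 8 = -9.
Step 2. [((((-2*x) + 4) + 2) - 3) - 8 = -9] add 8: x sits inside (… - 8) ⇒ sub: (((-2*x) + 4) + 2) - 3 = -1.
Step 3. [(((-2*x) + 4) + 2) - 3 = -1] add 3: x sits inside (… - 3), so sub: ((-2*x) + 4) + 2 = 2.
Step 4. [((-2*x) + 4) + 2 = 2] 2 comes off first (subtract 2) ⇒ sub: (-2*x) + 4 = 0.
Step 5. [(-2*x) + 4 = 0] common factor -2 (LHS and 0) — divide through, so factor: x - 2 = 0.
Step 6. [x - 2 = 0] 2 comes off first (add 2), so sub: x = 2.

Answer: x ∈ {2}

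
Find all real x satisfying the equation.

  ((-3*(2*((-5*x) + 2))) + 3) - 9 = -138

Step 1. [((-3*(2*((-5*x) + 2))) + 3) - 9 = -138] -9 is outermost — add 9 both sides, so sub: (-3*(2*((-5*x) + 2))) + 3 = -129.
Step 2. [(-3*(2*((-5*x) + 2))) + 3 = -129] -3 | LHS and -3 | -129: pull -3 out. So factor: (2*((-5*x) + 2)) - 1 = 43.
Step 3. [(2*((-5*x) + 2)) - 1 = 43] -1 is outermost — add 1 both sides. So sub: 2*((-5*x) + 2) = 44.
Step 4. [2*((-5*x) + 2) = 44] LHS = 2·(…); ÷2 both sides, so div: (-5*x) + 2 = 22.
Step 5. [(-5*x) + 2 = 22] the outer +2 inverts by subtracting 2 ⇒ sub: -5*x = 20.
Step 6. [-5*x = 20] divide by the outer -5, so div: x = -4.

Answer: x ∈ {-4}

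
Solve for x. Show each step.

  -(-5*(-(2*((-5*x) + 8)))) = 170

Step 1. [-(-5*(-(2*((-5*x) + 8)))) = 170] leading − — multiply by −1, so neg: -5*(-(2*((-5*x) + 8))) = -170.
Step 2. [-5*(-(2*((-5*x) + 8))) = -170] leading coefficient -5: divide by -5 ⇒ div: -(2*((-5*x) + 8)) = 34.
Step 3. [-(2*((-5*x) + 8)) = 34] LHS negated; negate both sides. So neg: 2*((-5*x) + 8) = -34.
Step 4. [2*((-5*x) + 8) = -34] 2 out front; divide by 2 ⇒ div: (-5*x) + 8 = -17.
Step 5. [(-5*x) + 8 = -17] 8 comes off first (subtract 8). So sub: -5*x = -25.
Step 6. [-5*x = -25] LHS = -5·(…); ÷-5 both sides. So div: x = 5.

Answer: x ∈ {5}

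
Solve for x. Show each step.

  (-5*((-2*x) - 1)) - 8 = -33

Step 1. [(-5*((-2*x) - 1)) - 8 = -33] add 8: x sits inside (… - 8), so sub: -5*((-2*x) - 1) = -25.
Step 2. [-5*((-2*x) - 1) = -25] -5·(inner) — divide through by -5, so div: (-2*x) - 1 = 5.
Step 3. [(-2*x) - 1 = 5] add 1: x sits inside (… - 1). So sub: -2*x = 6.
Step 4. [-2*x = 6] -2·(inner) — divide through by -2. So div: x = -3.

Answer: x ∈ {-3}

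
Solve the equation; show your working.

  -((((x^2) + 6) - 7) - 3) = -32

Step 1. [-((((x^2) + 6) - 7) - 3) = -32] leading − — multiply by −1 ⇒ neg: (((x^2) + 6) - 7) - 3 = 32.
Step 2. [(((x^2) + 6) - 7) - 3 = 32] add 3: x sits inside (… - 3), so sub: ((x^2) + 6) - 7 = 35.
Step 3. [((x^2) + 6) - 7 = 35] -7 is outermost — add 7 both sides. So sub: (x^2) + 6 = 42.
Step 4. [(x^2) + 6 = 42] the outer +6 inverts by subtracting 6, so sub: x^2 = 36.
Step 5. [x^2 = 36] 36 ≥ 0, LHS is (·)² — take ±√. So sqrt: x = 6 or -6.

Answer: x ∈ {-6, 6}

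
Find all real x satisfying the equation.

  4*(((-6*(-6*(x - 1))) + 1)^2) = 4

Step 1. [4*(((-6*(-6*(x - 1))) + 1)^2) = 4] divide by the outer 4, so div: ((-6*(-6*(x - 1))) + 1)^2 = 1.
Step 2. [((-6*(-6*(x - 1))) + 1)^2 = 1] √ both sides: 1 ≥ 0 gives two branches ⇒ sqrt: (-6*(-6*(x - 1))) + 1 = 1 or -1.
Step 3. [(-6*(-6*(x - 1))) + 1 = 1 or -1] subtract 1: x sits inside (… + 1), so sub: -6*(-6*(x - 1)) = 0 or -2.
Step 4. [-6*(-6*(x - 1)) = 0 or -2] LHS = -6·(…); ÷-6 both sides. So div: -6*(x - 1) = 0 or 1/3.
Step 5. [-6*(x - 1) = 0 or 1/3] leading coefficient -6: divide by -6, so div: x - 1 = 0 or -1/18.
Step 6. [x - 1 = 0 or -1/18] 1 comes off first (add 1) ⇒ sub: x = 1 or 17/18.

Answer: x ∈ {17/18, 1}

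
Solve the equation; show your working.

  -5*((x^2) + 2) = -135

Step 1. [-5*((x^2) + 2) = -135] leading coefficient -5: divide by -5 ⇒ div: (x^2) + 2 = 27.
Step 2. [(x^2) + 2 = 27] the outer +2 inverts by subtracting 2 ⇒ sub: x^2 = 25.
Step 3. [x^2 = 25] √ both sides: 25 ≥ 0 gives two branches. So sqrt: x = 5 or -5.

Answer: x ∈ {-5, 5}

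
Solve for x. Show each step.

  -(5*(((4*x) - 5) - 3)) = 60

Step 1. [-(5*(((4*x) - 5) - 3)) = 60] LHS negated; negate both sides. So neg: 5*(((4*x) - 5) - 3) = -60.
Step 2. [5*(((4*x) - 5) - 3) = -60] 5·(inner) — divide through by 5. So div: ((4*x) - 5) - 3 = -12.
Step 3. [((4*x) - 5) - 3 = -12] 3 comes off first (add 3), so sub: (4*x) - 5 = -9.
Step 4. [(4*x) - 5 = -9] -5 is outermost — add 5 both sides, so sub: 4*x = -4.
Step 5. [4*x = -4] LHS = 4·(…); ÷4 both sides ⇒ div: x = -1.

Answer: x ∈ {-1}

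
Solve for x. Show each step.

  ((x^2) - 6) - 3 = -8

Step 1. [((x^2) - 6) - 3 = -8] -3 is outermost — add 3 both sides, so sub: (x^2) - 6 = -5.
Step 2. [(x^2) - 6 = -5] the outer -6 inverts by adding 6, so sub: x^2 = 1.
Step 3. [x^2 = 1] √ both sides: 1 ≥ 0 gives two branches ⇒ sqrt: x = 1 or -1.

Answer: x ∈ {-1, 1}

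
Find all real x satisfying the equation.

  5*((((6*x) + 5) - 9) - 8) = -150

Step 1. [5*((((6*x) + 5) - 9) - 8) = -150] 5·(inner) — divide through by 5 ⇒ div: (((6*x) + 5) - 9) - 8 = -30.
Step 2. [(((6*x) + 5) - 9) - 8 = -30] peel the -8: add 8 from each side ⇒ sub: ((6*x) + 5) - 9 = -22.
Step 3. [((6*x) + 5) - 9 = -22] add 9: x sits inside (… - 9), so sub: (6*x) + 5 = -13.
Step 4. [(6*x) + 5 = -13] 5 comes off first (subtract 5). So sub: 6*x = -18.
Step 5. [6*x = -18] LHS = 6·(…); ÷6 both sides. So div: x = -3.

Answer: x ∈ {-3}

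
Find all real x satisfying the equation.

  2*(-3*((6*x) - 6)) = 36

Step 1. [2*(-3*((6*x) - 6)) = 36] leading coefficient 2: divide by 2 ⇒ div: -3*((6*x) - 6) = 18.
Step 2. [-3*((6*x) - 6) = 18] leading coefficient -3: divide by -3 ⇒ div: (6*x) - 6 = -6.
Step 3. [(6*x) - 6 = -6] common factor 6 (LHS and -6) — divide through ⇒ factor: x - 1 = -1.
Step 4. [x - 1 = -1] the outer -1 inverts by adding 1. So sub: x = 0.

Answer: x ∈ {0}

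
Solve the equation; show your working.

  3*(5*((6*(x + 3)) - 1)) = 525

Step 1. [3*(5*((6*(x + 3)) - 1)) = 525] divide by the outer 3. So div: 5*((6*(x + 3)) - 1) = 175.
Step 2. [5*((6*(x + 3)) - 1) = 175] leading coefficient 5: divide by 5. So div: (6*(x + 3)) - 1 = 35.
Step 3. [(6*(x + 3)) - 1 = 35] the outer -1 inverts by adding 1, so sub: 6*(x + 3) = 36.
Step 4. [6*(x + 3) = 36] divide by the outer 6 ⇒ div: x + 3 = 6.
Step 5. [x + 3 = 6] +3 is outermost — subtract 3 both sides, so sub: x = 3.

Answer: x ∈ {3}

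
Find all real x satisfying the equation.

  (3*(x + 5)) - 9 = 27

Step 1. [(3*(x + 5)) - 9 = 27] peel the -9: add 9 from each side ⇒ sub: 3*(x + 5) = 36.
Step 2. [3*(x + 5) = 36] 3·(inner) — divide through by 3 ⇒ div: x + 5 = 12.
Step 3. [x + 5 = 12] subtract 5: x sits inside (… + 5). So sub: x = 7.

Answer: x ∈ {7}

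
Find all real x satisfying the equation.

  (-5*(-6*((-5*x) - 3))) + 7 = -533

Step 1. [(-5*(-6*((-5*x) - 3))) + 7 = -533] the outer +7 inverts by subtracting 7 ⇒ sub: -5*(-6*((-5*x) - 3)) = -540.
Step 2. [-5*(-6*((-5*x) - 3)) = -540] LHS = -5·(…); ÷-5 both sides. So div: -6*((-5*x) - 3) = 108.
Step 3. [-6*((-5*x) - 3) = 108] -6·(inner) — divide through by -6 ⇒ div: (-5*x) - 3 = -18.
Step 4. [(-5*x) - 3 = -18] -3 is outermost — add 3 both sides. So sub: -5*x = -15.
Step 5. [-5*x = -15] LHS = -5·(…); ÷-5 both sides. So div: x = 3.

Answer: x ∈ {3}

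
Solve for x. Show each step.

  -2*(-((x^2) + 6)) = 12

Step 1. [-2*(-((x^2) + 6)) = 12] -2·(inner) — divide through by -2. So div: -((x^2) + 6) = -6.
Step 2. [-((x^2) + 6) = -6] LHS negated; negate both sides ⇒ neg: (x^2) + 6 = 6.
Step 3. [(x^2) + 6 = 6] subtract 6: x sits inside (… + 6). So sub: x^2 = 0.
Step 4. [x^2 = 0] LHS squared, RHS 0 ≥ 0: apply √ (±), so sqrt: x = 0.

Answer: x ∈ {0}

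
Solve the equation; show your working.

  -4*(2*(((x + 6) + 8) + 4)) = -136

Step 1. [-4*(2*(((x + 6) + 8) + 4)) = -136] leading coefficient -4: divide by -4, so div: 2*(((x + 6) + 8) + 4) = 34.
Step 2. [2*(((x + 6) + 8) + 4) = 34] 2 out front; divide by 2, so div: ((x + 6) + 8) + 4 = 17.
Step 3. [((x + 6) + 8) + 4 = 17] the outer +4 inverts by subtracting 4 ⇒ sub: (x + 6) + 8 = 13.
Step 4. [(x + 6) + 8 = 13] 8 comes off first (subtract 8). So sub: x + 6 = 5.
Step 5. [x + 6 = 5] the outer +6 inverts by subtracting 6, so sub: x = -1.

Answer: x ∈ {-1}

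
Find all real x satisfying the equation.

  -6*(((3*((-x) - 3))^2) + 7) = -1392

Step 1. [-6*(((3*((-x) - 3))^2) + 7) = -1392] LHS = -6·(…); ÷-6 both sides, so div: ((3*((-x) - 3))^2) + 7 = 232.
Step 2. [((3*((-x) - 3))^2) + 7 = 232] the outer +7 inverts by subtracting 7, so sub: (3*((-x) - 3))^2 = 225.
Step 3. [(3*((-x) - 3))^2 = 225] LHS squared, RHS 225 ≥ 0: apply √ (±) ⇒ sqrt: 3*((-x) - 3) = 15 or -15.
Step 4. [3*((-x) - 3) = 15 or -15] 3·(inner) — divide through by 3 ⇒ div: (-x) - 3 = 5 or -5.
Step 5. [(-x) - 3 = 5 or -5] add 3: x sits inside (… - 3). So sub: -x = 8 or -2.
Step 6. [-x = 8 or -2] LHS negated; negate both sides ⇒ neg: x = -8 or 2.

Answer: x ∈ {-8, 2}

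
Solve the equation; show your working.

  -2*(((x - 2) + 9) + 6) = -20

Step 1. [-2*(((x - 2) + 9) + 6) = -20] LHS = -2·(…); ÷-2 both sides, so div: ((x - 2) + 9) + 6 = 10.
Step 2. [((x - 2) + 9) + 6 = 10] 6 comes off first (subtract 6). So sub: (x - 2) + 9 = 4.
Step 3. [(x - 2) + 9 = 4] subtract 9: x sits inside (… + 9) ⇒ sub: x - 2 = -5.
Step 4. [x - 2 = -5] -2 is outermost — add 2 both sides ⇒ sub: x = -3.

Answer: x ∈ {-3}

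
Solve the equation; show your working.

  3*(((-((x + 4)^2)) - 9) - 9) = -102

Step 1. [3*(((-((x + 4)^2)) - 9) - 9) = -102] 3·(inner) — divide through by 3. So div: ((-((x + 4)^2)) - 9) - 9 = -34.
Step 2. [((-((x + 4)^2)) - 9) - 9 = -34] add 9: x sits inside (… - 9). So sub: (-((x + 4)^2)) - 9 = -25.
Step 3. [(-((x + 4)^2)) - 9 = -25] add 9: x sits inside (… - 9), so sub: -((x + 4)^2) = -16.
Step 4. [-((x + 4)^2) = -16] LHS negated; negate both sides, so neg: (x + 4)^2 = 16.
Step 5. [(x + 4)^2 = 16] 16 ≥ 0, LHS is (·)² — take ±√, so sqrt: x + 4 = 4 or -4.
Step 6. [x + 4 = 4 or -4] subtract 4: x sits inside (… + 4). So sub: x = 0 or -8.

Answer: x ∈ {-8, 0}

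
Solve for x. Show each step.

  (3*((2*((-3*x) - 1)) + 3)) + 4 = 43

Step 1. [(3*((2*((-3*x) - 1)) + 3)) + 4 = 43] peel the +4: subtract 4 from each side ⇒ sub: 3*((2*((-3*x) - 1)) + 3) = 39.
Step 2. [3*((2*((-3*x) - 1)) + 3) = 39] divide by the outer 3. So div: (2*((-3*x) - 1)) + 3 = 13.
Step 3. [(2*((-3*x) - 1)) + 3 = 13] peel the +3: subtract 3 from each side, so sub: 2*((-3*x) - 1) = 10.
Step 4. [2*((-3*x) - 1) = 10] divide by the outer 2 ⇒ div: (-3*x) - 1 = 5.
Step 5. [(-3*x) - 1 = 5] the outer -1 inverts by adding 1 ⇒ sub: -3*x = 6.
Step 6. [-3*x = 6] divide by the outer -3, so div: x = -2.

Answer: x ∈ {-2}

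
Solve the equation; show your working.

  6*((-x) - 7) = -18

Step 1. [6*((-x) - 7) = -18] divide by the outer 6. So div: (-x) - 7 = -3.
Step 2. [(-x) - 7 = -3] add 7: x sits inside (… - 7) ⇒ sub: -x = 4.
Step 3. [-x = 4] leading − — multiply by −1. So neg: x = -4.

Answer: x ∈ {-4}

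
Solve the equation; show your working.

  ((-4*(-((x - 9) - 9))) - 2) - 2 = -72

Step 1. [((-4*(-((x - 9) - 9))) - 2) - 2 = -72] 2 comes off first (add 2) ⇒ sub: (-4*(-((x - 9) - 9))) - 2 = -70.
Step 2. [(-4*(-((x - 9) - 9))) - 2 = -70] -2 is outermost — add 2 both sides ⇒ sub: -4*(-((x - 9) - 9)) = -68.
Step 3. [-4*(-((x - 9) - 9)) = -68] -4·(inner) — divide through by -4 ⇒ div: -((x - 9) - 9) = 17.
Step 4. [-((x - 9) - 9) = 17] LHS negated; negate both sides. So neg: (x - 9) - 9 = -17.
Step 5. [(x - 9) - 9 = -17] peel the -9: add 9 from each side. So sub: x - 9 = -8.
Step 6. [x - 9 = -8] the outer -9 inverts by adding 9, so sub: x = 1.

Answer: x ∈ {1}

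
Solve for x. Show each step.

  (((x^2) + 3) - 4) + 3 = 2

Step 1. [(((x^2) + 3) - 4) + 3 = 2] subtract 3: x sits inside (… + 3). So sub: ((x^2) + 3) - 4 = -1.
Step 2. [((x^2) + 3) - 4 = -1] the outer -4 inverts by adding 4. So sub: (x^2) + 3 = 3.
Step 3. [(x^2) + 3 = 3] peel the +3: subtract 3 from each side, so sub: x^2 = 0.
Step 4. [x^2 = 0] LHS squared, RHS 0 ≥ 0: apply √ (±) ⇒ sqrt: x = 0.

Answer: x ∈ {0}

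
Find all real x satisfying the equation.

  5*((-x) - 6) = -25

Step 1. [5*((-x) - 6) = -25] 5 out front; divide by 5 ⇒ div: (-x) - 6 = -5.
Step 2. [(-x) - 6 = -5] -6 is outermost — add 6 both sides ⇒ sub: -x = 1.
Step 3. [-x = 1] flip signs both sides ⇒ neg: x = -1.

Answer: x ∈ {-1}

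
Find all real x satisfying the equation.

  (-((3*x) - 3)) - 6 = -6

Step 1. [(-((3*x) - 3)) - 6 = -6] peel the -6: add 6 from each side ⇒ sub: -((3*x) - 3) = 0.
Step 2. [-((3*x) - 3) = 0] LHS negated; negate both sides. So neg: (3*x) - 3 = 0.
Step 3. [(3*x) - 3 = 0] 3 | LHS and 3 | 0: pull 3 out ⇒ factor: x - 1 = 0.
Step 4. [x - 1 = 0] the outer -1 inverts by adding 1, so sub: x = 1.

Answer: x ∈ {1}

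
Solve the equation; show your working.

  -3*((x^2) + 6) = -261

Step 1. [-3*((x^2) + 6) = -261] divide by the outer -3, so div: (x^2) + 6 = 87.
Step 2. [(x^2) + 6 = 87] subtract 6: x sits inside (… + 6), so sub: x^2 = 81.
Step 3. [x^2 = 81] LHS squared, RHS 81 ≥ 0: apply √ (±), so sqrt: x = 9 or -9.

Answer: x ∈ {-9, 9}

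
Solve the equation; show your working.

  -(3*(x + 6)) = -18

Step 1. [-(3*(x + 6)) = -18] flip signs both sides. So neg: 3*(x + 6) = 18.
Step 2. [3*(x + 6) = 18] LHS = 3·(…); ÷3 both sides. So div: x + 6 = 6.
Step 3. [x + 6 = 6] subtract 6: x sits inside (… + 6), so sub: x = 0.

Answer: x ∈ {0}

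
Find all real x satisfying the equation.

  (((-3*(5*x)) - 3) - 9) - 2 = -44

Step 1. [(((-3*(5*x)) - 3) - 9) - 2 = -44] the outer -2 inverts by adding 2, so sub: ((-3*(5*x)) - 3) - 9 = -42.
Step 2. [((-3*(5*x)) - 3) - 9 = -42] add 9: x sits inside (… - 9). So sub: (-3*(5*x)) - 3 = -33.
Step 3. [(-3*(5*x)) - 3 = -33] -3 divides every term; factor it out, so factor: (5*x) + 1 = 11.
Step 4. [(5*x) + 1 = 11] +1 is outermost — subtract 1 both sides ⇒ sub: 5*x = 10.
Step 5. [5*x = 10] 5·(inner) — divide through by 5 ⇒ div: x = 2.

Answer: x ∈ {2}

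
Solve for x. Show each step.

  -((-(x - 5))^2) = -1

Step 1. [-((-(x - 5))^2) = -1] flip signs both sides. So neg: (-(x - 5))^2 = 1.
Step 2. [(-(x - 5))^2 = 1] 1 ≥ 0, LHS is (·)² — take ±√ ⇒ sqrt: -(x - 5) = 1 or -1.
Step 3. [-(x - 5) = 1 or -1] LHS negated; negate both sides. So neg: x - 5 = -1 or 1.
Step 4. [x - 5 = -1 or 1] -5 is outermost — add 5 both sides ⇒ sub: x = 4 or 6.

Answer: x ∈ {4, 6}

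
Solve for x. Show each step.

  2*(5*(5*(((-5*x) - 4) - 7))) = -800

Step 1. [2*(5*(5*(((-5*x) - 4) - 7))) = -800] divide by the outer 2 ⇒ div: 5*(5*(((-5*x) - 4) - 7)) = -400.
Step 2. [5*(5*(((-5*x) - 4) - 7)) = -400] LHS = 5·(…); ÷5 both sides ⇒ div: 5*(((-5*x) - 4) - 7) = -80.
Step 3. [5*(((-5*x) - 4) - 7) = -80] 5·(inner) — divide through by 5, so div: ((-5*x) - 4) - 7 = -16.
Step 4. [((-5*x) - 4) - 7 = -16] 7 comes off first (add 7), so sub: (-5*x) - 4 = -9.
Step 5. [(-5*x) - 4 = -9] the outer -4 inverts by adding 4, so sub: -5*x = -5.
Step 6. [-5*x = -5] -5·(inner) — divide through by -5, so div: x = 1.

Answer: x ∈ {1}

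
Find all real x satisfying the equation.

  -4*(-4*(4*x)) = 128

Step 1. [-4*(-4*(4*x)) = 128] divide by the outer -4, so div: -4*(4*x) = -32.
Step 2. [-4*(4*x) = -32] leading coefficient -4: divide by -4 ⇒ div: 4*x = 8.
Step 3. [4*x = 8] leading coefficient 4: divide by 4. So div: x = 2.

Answer: x ∈ {2}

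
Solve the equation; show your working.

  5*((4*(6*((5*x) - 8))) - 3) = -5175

Step 1. [5*((4*(6*((5*x) - 8))) - 3) = -5175] LHS = 5·(…); ÷5 both sides, so div: (4*(6*((5*x) - 8))) - 3 = -1035.
Step 2. [(4*(6*((5*x) - 8))) - 3 = -1035] 3 comes off first (add 3). So sub: 4*(6*((5*x) - 8)) = -1032.
Step 3. [4*(6*((5*x) - 8)) = -1032] 4 out front; divide by 4. So div: 6*((5*x) - 8) = -258.
Step 4. [6*((5*x) - 8) = -258] 6 out front; divide by 6 ⇒ div: (5*x) - 8 = -43.
Step 5. [(5*x) - 8 = -43] the outer -8 inverts by adding 8 ⇒ sub: 5*x = -35.
Step 6. [5*x = -35] divide by the outer 5, so div: x = -7.

Answer: x ∈ {-7}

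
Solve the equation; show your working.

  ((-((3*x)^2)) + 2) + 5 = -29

Step 1. [((-((3*x)^2)) + 2) + 5 = -29] peel the +5: subtract 5 from each side. So sub: (-((3*x)^2)) + 2 = -34.
Step 2. [(-((3*x)^2)) + 2 = -34] the outer +2 inverts by subtracting 2 ⇒ sub: -((3*x)^2) = -36.
Step 3. [-((3*x)^2) = -36] flip signs both sides ⇒ neg: (3*x)^2 = 36.
Step 4. [(3*x)^2 = 36] LHS squared, RHS 36 ≥ 0: apply √ (±). So sqrt: 3*x = 6 or -6.
Step 5. [3*x = 6 or -6] 3 out front; divide by 3, so div: x = 2 or -2.

Answer: x ∈ {-2, 2}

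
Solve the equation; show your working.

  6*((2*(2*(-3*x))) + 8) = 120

Step 1. [6*((2*(2*(-3*x))) + 8) = 120] leading coefficient 6: divide by 6 ⇒ div: (2*(2*(-3*x))) + 8 = 20.
Step 2. [(2*(2*(-3*x))) + 8 = 20] +8 is outermost — subtract 8 both sides, so sub: 2*(2*(-3*x)) = 12.
Step 3. [2*(2*(-3*x)) = 12] divide by the outer 2. So div: 2*(-3*x) = 6.
Step 4. [2*(-3*x) = 6] 2·(inner) — divide through by 2. So div: -3*x = 3.
Step 5. [-3*x = 3] -3 out front; divide by -3, so div: x = -1.

Answer: x ∈ {-1}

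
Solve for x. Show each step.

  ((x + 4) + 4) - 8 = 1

Step 1. [((x + 4) + 4) - 8 = 1] -8 is outermost — add 8 both sides. So sub: (x + 4) + 4 = 9.
Step 2. [(x + 4) + 4 = 9] +4 is outermost — subtract 4 both sides ⇒ sub: x + 4 = 5.
Step 3. [x + 4 = 5] the outer +4 inverts by subtracting 4 ⇒ sub: x = 1.

Answer: x ∈ {1}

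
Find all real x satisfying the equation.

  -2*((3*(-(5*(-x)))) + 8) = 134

Step 1. [-2*((3*(-(5*(-x)))) + 8) = 134] -2 out front; divide by -2, so div: (3*(-(5*(-x)))) + 8 = -67.
Step 2. [(3*(-(5*(-x)))) + 8 = -67] +8 is outermost — subtract 8 both sides ⇒ sub: 3*(-(5*(-x))) = -75.
Step 3. [3*(-(5*(-x))) = -75] 3 out front; divide by 3, so div: -(5*(-x)) = -25.
Step 4. [-(5*(-x)) = -25] LHS negated; negate both sides, so neg: 5*(-x) = 25.
Step 5. [5*(-x) = 25] leading coefficient 5: divide by 5 ⇒ div: -x = 5.
Step 6. [-x = 5] LHS negated; negate both sides. So neg: x = -5.

Answer: x ∈ {-5}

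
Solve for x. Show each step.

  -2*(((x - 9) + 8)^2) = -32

Step 1. [-2*(((x - 9) + 8)^2) = -32] -2·(inner) — divide through by -2 ⇒ div: ((x - 9) + 8)^2 = 16.
Step 2. [((x - 9) + 8)^2 = 16] LHS squared, RHS 16 ≥ 0: apply √ (±) ⇒ sqrt: (x - 9) + 8 = 4 or -4.
Step 3. [(x - 9) + 8 = 4 or -4] subtract 8: x sits inside (… + 8), so sub: x - 9 = -4 or -12.
Step 4. [x - 9 = -4 or -12] add 9: x sits inside (… - 9). So sub: x = 5 or -3.

Answer: x ∈ {-3, 5}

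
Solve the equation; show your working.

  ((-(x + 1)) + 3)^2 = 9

Step 1. [((-(x + 1)) + 3)^2 = 9] √ both sides: 9 ≥ 0 gives two branches. So sqrt: (-(x + 1)) + 3 = 3 or -3.
Step 2. [(-(x + 1)) + 3 = 3 or -3] +3 is outermost — subtract 3 both sides. So sub: -(x + 1) = 0 or -6.
Step 3. [-(x + 1) = 0 or -6] leading − — multiply by −1 ⇒ neg: x + 1 = 0 or 6.
Step 4. [x + 1 = 0 or 6] +1 is outermost — subtract 1 both sides ⇒ sub: x = -1 or 5.

Answer: x ∈ {-1, 5}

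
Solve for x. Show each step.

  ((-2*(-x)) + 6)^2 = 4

Step 1. [((-2*(-x)) + 6)^2 = 4] 4 ≥ 0, LHS is (·)² — take ±√. So sqrt: (-2*(-x)) + 6 = 2 or -2.
Step 2. [(-2*(-x)) + 6 = 2 or -2] the outer +6 inverts by subtracting 6. So sub: -2*(-x) = -4 or -8.
Step 3. [-2*(-x) = -4 or -8] -2 out front; divide by -2, so div: -x = 2 or 4.
Step 4. [-x = 2 or 4] flip signs both sides. So neg: x = -2 or -4.

Answer: x ∈ {-4, -2}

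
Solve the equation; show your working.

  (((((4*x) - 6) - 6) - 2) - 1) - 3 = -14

Step 1. [(((((4*x) - 6) - 6) - 2) - 1) - 3 = -14] add 3: x sits inside (… - 3), so sub: ((((4*x) - 6) - 6) - 2) - 1 = -11.
Step 2. [((((4*x) - 6) - 6) - 2) - 1 = -11] peel the -1: add 1 from each side ⇒ sub: (((4*x) - 6) - 6) - 2 = -10.
Step 3. [(((4*x) - 6) - 6) - 2 = -10] -2 is outermost — add 2 both sides. So sub: ((4*x) - 6) - 6 = -8.
Step 4. [((4*x) - 6) - 6 = -8] -6 is outermost — add 6 both sides ⇒ sub: (4*x) - 6 = -2.
Step 5. [(4*x) - 6 = -2] the outer -6 inverts by adding 6. So sub: 4*x = 4.
Step 6. [4*x = 4] divide by the outer 4. So div: x = 1.

Answer: x ∈ {1}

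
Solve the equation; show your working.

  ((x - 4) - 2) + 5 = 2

Step 1. [((x - 4) - 2) + 5 = 2] +5 is outermost — subtract 5 both sides ⇒ sub: (x - 4) - 2 = -3.
Step 2. [(x - 4) - 2 = -3] add 2: x sits inside (… - 2), so sub: x - 4 = -1.
Step 3. [x - 4 = -1] peel the -4: add 4 from each side ⇒ sub: x = 3.

Answer: x ∈ {3}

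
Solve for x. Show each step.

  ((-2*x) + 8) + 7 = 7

Step 1. [((-2*x) + 8) + 7 = 7] +7 is outermost — subtract 7 both sides ⇒ sub: (-2*x) + 8 = 0.
Step 2. [(-2*x) + 8 = 0] -2 divides every term; factor it out ⇒ factor: x - 4 = 0.
Step 3. [x - 4 = 0] add 4: x sits inside (… - 4). So sub: x = 4.

Answer: x ∈ {4}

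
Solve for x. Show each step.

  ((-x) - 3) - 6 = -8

Step 1. [((-x) - 3) - 6 = -8] add 6: x sits inside (… - 6), so sub: (-x) - 3 = -2.
Step 2. [(-x) - 3 = -2] add 3: x sits inside (… - 3). So sub: -x = 1.
Step 3. [-x = 1] flip signs both sides. So neg: x = -1.

Answer: x ∈ {-1}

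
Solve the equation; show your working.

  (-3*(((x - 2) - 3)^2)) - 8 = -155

Step 1. [(-3*(((x - 2) - 3)^2)) - 8 = -155] 8 comes off first (add 8) ⇒ sub: -3*(((x - 2) - 3)^2) = -147.
Step 2. [-3*(((x - 2) - 3)^2) = -147] leading coefficient -3: divide by -3, so div: ((x - 2) - 3)^2 = 49.
Step 3. [((x - 2) - 3)^2 = 49] 49 ≥ 0, LHS is (·)² — take ±√, so sqrt: (x - 2) - 3 = 7 or -7.
Step 4. [(x - 2) - 3 = 7 or -7] 3 comes off first (add 3) ⇒ sub: x - 2 = 10 or -4.
Step 5. [x - 2 = 10 or -4] -2 is outermost — add 2 both sides ⇒ sub: x = 12 or -2.

Answer: x ∈ {-2, 12}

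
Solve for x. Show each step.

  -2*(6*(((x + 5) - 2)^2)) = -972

Step 1. [-2*(6*(((x + 5) - 2)^2)) = -972] LHS = -2·(…); ÷-2 both sides ⇒ div: 6*(((x + 5) - 2)^2) = 486.
Step 2. [6*(((x + 5) - 2)^2) = 486] divide by the outer 6 ⇒ div: ((x + 5) - 2)^2 = 81.
Step 3. [((x + 5) - 2)^2 = 81] 81 ≥ 0, LHS is (·)² — take ±√, so sqrt: (x + 5) - 2 = 9 or -9.
Step 4. [(x + 5) - 2 = 9 or -9] -2 is outermost — add 2 both sides ⇒ sub: x + 5 = 11 or -7.
Step 5. [x + 5 = 11 or -7] peel the +5: subtract 5 from each side. So sub: x = 6 or -12.

Answer: x ∈ {-12, 6}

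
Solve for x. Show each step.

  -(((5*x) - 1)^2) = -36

Step 1. [-(((5*x) - 1)^2) = -36] flip signs both sides ⇒ neg: ((5*x) - 1)^2 = 36.
Step 2. [((5*x) - 1)^2 = 36] 36 ≥ 0, LHS is (·)² — take ±√ ⇒ sqrt: (5*x) - 1 = 6 or -6.
Step 3. [(5*x) - 1 = 6 or -6] 1 comes off first (add 1). So sub: 5*x = 7 or -5.
Step 4. [5*x = 7 or -5] leading coefficient 5: divide by 5, so div: x = 7/5 or -1.

Answer: x ∈ {-1, 7/5}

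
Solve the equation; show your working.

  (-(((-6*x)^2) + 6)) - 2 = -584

Step 1. [(-(((-6*x)^2) + 6)) - 2 = -584] add 2: x sits inside (… - 2), so sub: -(((-6*x)^2) + 6) = -582.
Step 2. [-(((-6*x)^2) + 6) = -582] flip signs both sides. So neg: ((-6*x)^2) + 6 = 582.
Step 3. [((-6*x)^2) + 6 = 582] subtract 6: x sits inside (… + 6) ⇒ sub: (-6*x)^2 = 576.
Step 4. [(-6*x)^2 = 576] 576 ≥ 0, LHS is (·)² — take ±√ ⇒ sqrt: -6*x = 24 or -24.
Step 5. [-6*x = 24 or -24] divide by the outer -6. So div: x = -4 or 4.

Answer: x ∈ {-4, 4}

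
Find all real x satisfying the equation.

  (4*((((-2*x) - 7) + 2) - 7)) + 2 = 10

Step 1. [(4*((((-2*x) - 7) + 2) - 7)) + 2 = 10] the outer +2 inverts by subtracting 2. So sub: 4*((((-2*x) - 7) + 2) - 7) = 8.
Step 2. [4*((((-2*x) - 7) + 2) - 7) = 8] divide by the outer 4 ⇒ div: (((-2*x) - 7) + 2) - 7 = 2.
Step 3. [(((-2*x) - 7) + 2) - 7 = 2] add 7: x sits inside (… - 7), so sub: ((-2*x) - 7) + 2 = 9.
Step 4. [((-2*x) - 7) + 2 = 9] +2 is outermost — subtract 2 both sides ⇒ sub: (-2*x) - 7 = 7.
Step 5. [(-2*x) - 7 = 7] peel the -7: add 7 from each side. So sub: -2*x = 14.
Step 6. [-2*x = 14] leading coefficient -2: divide by -2, so div: x = -7.

Answer: x ∈ {-7}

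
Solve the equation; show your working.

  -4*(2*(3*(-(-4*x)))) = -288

Step 1. [-4*(2*(3*(-(-4*x)))) = -288] LHS = -4·(…); ÷-4 both sides. So div: 2*(3*(-(-4*x))) = 72.
Step 2. [2*(3*(-(-4*x))) = 72] 2 out front; divide by 2 ⇒ div: 3*(-(-4*x)) = 36.
Step 3. [3*(-(-4*x)) = 36] 3 out front; divide by 3 ⇒ div: -(-4*x) = 12.
Step 4. [-(-4*x) = 12] leading − — multiply by −1. So neg: -4*x = -12.
Step 5. [-4*x = -12] leading coefficient -4: divide by -4. So div: x = 3.

Answer: x ∈ {3}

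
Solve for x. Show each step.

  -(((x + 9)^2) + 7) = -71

Step 1. [-(((x + 9)^2) + 7) = -71] LHS negated; negate both sides ⇒ neg: ((x + 9)^2) + 7 = 71.
Step 2. [((x + 9)^2) + 7 = 71] the outer +7 inverts by subtracting 7. So sub: (x + 9)^2 = 64.
Step 3. [(x + 9)^2 = 64] 64 ≥ 0, LHS is (·)² — take ±√ ⇒ sqrt: x + 9 = 8 or -8.
Step 4. [x + 9 = 8 or -8] +9 is outermost — subtract 9 both sides, so sub: x = -1 or -17.

Answer: x ∈ {-17, -1}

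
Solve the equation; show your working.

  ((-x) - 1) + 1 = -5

Step 1. [((-x) - 1) + 1 = -5] peel the +1: subtract 1 from each side, so sub: (-x) - 1 = -6.
Step 2. [(-x) - 1 = -6] 1 comes off first (add 1) ⇒ sub: -x = -5.
Step 3. [-x = -5] LHS negated; negate both sides. So neg: x = 5.

Answer: x ∈ {5}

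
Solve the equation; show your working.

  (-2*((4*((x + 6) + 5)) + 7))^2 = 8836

Step 1. [(-2*((4*((x + 6) + 5)) + 7))^2 = 8836] LHS squared, RHS 8836 ≥ 0: apply √ (±). So sqrt: -2*((4*((x + 6) + 5)) + 7) = 94 or -94.
Step 2. [-2*((4*((x + 6) + 5)) + 7) = 94 or -94] divide by the outer -2 ⇒ div: (4*((x + 6) + 5)) + 7 = -47 or 47.
Step 3. [(4*((x + 6) + 5)) + 7 = -47 or 47] peel the +7: subtract 7 from each side, so sub: 4*((x + 6) + 5) = -54 or 40.
Step 4. [4*((x + 6) + 5) = -54 or 40] leading coefficient 4: divide by 4. So div: (x + 6) + 5 = -27/2 or 10.
Step 5. [(x + 6) + 5 = -27/2 or 10] peel the +5: subtract 5 from each side, so sub: x + 6 = -37/2 or 5.
Step 6. [x + 6 = -37/2 or 5] +6 is outermost — subtract 6 both sides ⇒ sub: x = -49/2 or -1.

Answer: x ∈ {-49/2, -1}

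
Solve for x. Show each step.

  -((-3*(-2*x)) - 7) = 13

Step 1. [-((-3*(-2*x)) - 7) = 13] LHS negated; negate both sides. So neg: (-3*(-2*x)) - 7 = -13.
Step 2. [(-3*(-2*x)) - 7 = -13] add 7: x sits inside (… - 7). So sub: -3*(-2*x) = -6.
Step 3. [-3*(-2*x) = -6] divide by the outer -3. So div: -2*x = 2.
Step 4. [-2*x = 2] -2·(inner) — divide through by -2, so div: x = -1.

Answer: x ∈ {-1}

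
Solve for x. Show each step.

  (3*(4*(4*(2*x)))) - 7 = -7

Step 1. [(3*(4*(4*(2*x)))) - 7 = -7] peel the -7: add 7 from each side ⇒ sub: 3*(4*(4*(2*x))) = 0.
Step 2. [3*(4*(4*(2*x))) = 0] leading coefficient 3: divide by 3, so div: 4*(4*(2*x)) = 0.
Step 3. [4*(4*(2*x)) = 0] leading coefficient 4: divide by 4 ⇒ div: 4*(2*x) = 0.
Step 4. [4*(2*x) = 0] 4·(inner) — divide through by 4, so div: 2*x = 0.
Step 5. [2*x = 0] LHS = 2·(…); ÷2 both sides ⇒ div: x = 0.

Answer: x ∈ {0}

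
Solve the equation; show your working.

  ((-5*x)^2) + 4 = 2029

Step 1. [((-5*x)^2) + 4 = 2029] 4 comes off first (subtract 4), so sub: (-5*x)^2 = 2025.
Step 2. [(-5*x)^2 = 2025] 2025 ≥ 0, LHS is (·)² — take ±√. So sqrt: -5*x = 45 or -45.
Step 3. [-5*x = 45 or -45] LHS = -5·(…); ÷-5 both sides. So div: x = -9 or 9.

Answer: x ∈ {-9, 9}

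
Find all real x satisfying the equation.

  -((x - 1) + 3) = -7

Step 1. [-((x - 1) + 3) = -7] leading − — multiply by −1, so neg: (x - 1) + 3 = 7.
Step 2. [(x - 1) + 3 = 7] +3 is outermost — subtract 3 both sides. So sub: x - 1 = 4.
Step 3. [x - 1 = 4] add 1: x sits inside (… - 1). So sub: x = 5.

Answer: x ∈ {5}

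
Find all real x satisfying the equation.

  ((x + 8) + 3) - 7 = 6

Step 1. [((x + 8) + 3) - 7 = 6] -7 is outermost — add 7 both sides ⇒ sub: (x + 8) + 3 = 13.
Step 2. [(x + 8) + 3 = 13] +3 is outermost — subtract 3 both sides ⇒ sub: x + 8 = 10.
Step 3. [x + 8 = 10] subtract 8: x sits inside (… + 8), so sub: x = 2.

Answer: x ∈ {2}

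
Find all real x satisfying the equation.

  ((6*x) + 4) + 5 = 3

Step 1. [((6*x) + 4) + 5 = 3] subtract 5: x sits inside (… + 5), so sub: (6*x) + 4 = -2.
Step 2. [(6*x) + 4 = -2] subtract 4: x sits inside (… + 4). So sub: 6*x = -6.
Step 3. [6*x = -6] 6 out front; divide by 6, so div: x = -1.

Answer: x ∈ {-1}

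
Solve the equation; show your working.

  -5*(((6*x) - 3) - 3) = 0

Step 1. [-5*(((6*x) - 3) - 3) = 0] LHS = -5·(…); ÷-5 both sides. So div: ((6*x) - 3) - 3 = 0.
Step 2. [((6*x) - 3) - 3 = 0] -3 is outermost — add 3 both sides. So sub: (6*x) - 3 = 3.
Step 3. [(6*x) - 3 = 3] add 3: x sits inside (… - 3). So sub: 6*x = 6.
Step 4. [6*x = 6] leading coefficient 6: divide by 6. So div: x = 1.

Answer: x ∈ {1}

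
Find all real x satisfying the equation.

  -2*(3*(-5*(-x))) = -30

Step 1. [-2*(3*(-5*(-x))) = -30] -2 out front; divide by -2. So div: 3*(-5*(-x)) = 15.
Step 2. [3*(-5*(-x)) = 15] 3·(inner) — divide through by 3, so div: -5*(-x) = 5.
Step 3. [-5*(-x) = 5] -5·(inner) — divide through by -5, so div: -x = -1.
Step 4. [-x = -1] flip signs both sides ⇒ neg: x = 1.

Answer: x ∈ {1}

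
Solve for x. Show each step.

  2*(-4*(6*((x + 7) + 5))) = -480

Step 1. [2*(-4*(6*((x + 7) + 5))) = -480] divide by the outer 2, so div: -4*(6*((x + 7) + 5)) = -240.
Step 2. [-4*(6*((x + 7) + 5)) = -240] LHS = -4·(…); ÷-4 both sides. So div: 6*((x + 7) + 5) = 60.
Step 3. [6*((x + 7) + 5) = 60] leading coefficient 6: divide by 6. So div: (x + 7) + 5 = 10.
Step 4. [(x + 7) + 5 = 10] +5 is outermost — subtract 5 both sides. So sub: x + 7 = 5.
Step 5. [x + 7 = 5] peel the +7: subtract 7 from each side. So sub: x = -2.

Answer: x ∈ {-2}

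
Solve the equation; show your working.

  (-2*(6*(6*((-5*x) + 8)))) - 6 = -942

Step 1. [(-2*(6*(6*((-5*x) + 8)))) - 6 = -942] add 6: x sits inside (… - 6), so sub: -2*(6*(6*((-5*x) + 8))) = -936.
Step 2. [-2*(6*(6*((-5*x) + 8))) = -936] leading coefficient -2: divide by -2, so div: 6*(6*((-5*x) + 8)) = 468.
Step 3. [6*(6*((-5*x) + 8)) = 468] 6·(inner) — divide through by 6 ⇒ div: 6*((-5*x) + 8) = 78.
Step 4. [6*((-5*x) + 8) = 78] 6·(inner) — divide through by 6, so div: (-5*x) + 8 = 13.
Step 5. [(-5*x) + 8 = 13] peel the +8: subtract 8 from each side, so sub: -5*x = 5.
Step 6. [-5*x = 5] -5·(inner) — divide through by -5, so div: x = -1.

Answer: x ∈ {-1}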